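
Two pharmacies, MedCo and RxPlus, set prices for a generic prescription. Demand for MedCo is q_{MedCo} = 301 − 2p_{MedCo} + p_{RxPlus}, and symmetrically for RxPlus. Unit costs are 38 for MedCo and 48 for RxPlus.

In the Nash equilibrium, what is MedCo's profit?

15842

MedCo's profit: π = (p_{MedCo} − 38)(301 − 2p_{MedCo} + p_{RxPlus}).
∂π/∂p_{MedCo} = 377 − 4p_{MedCo} + p_{RxPlus} = 0 ⇒ p_{MedCo} = 94.25 + 0.25p_{RxPlus}.
Similarly p_{RxPlus} = 99.25 + 0.25p_{MedCo}.
Plugging p_{RxPlus} into MedCo's best response: p_{MedCo} = 94.25 + 0.25(99.25 + 0.25p_{MedCo}) ⇒ 0.9375p_{MedCo} = 119.0625, so p_{MedCo} = 127.
Then p_{RxPlus} = 99.25 + 0.25·127 = 131.
q_{MedCo} = 301 − 2·127 + 131 = 178.
Profit = (127 − 38)·178 = 15842.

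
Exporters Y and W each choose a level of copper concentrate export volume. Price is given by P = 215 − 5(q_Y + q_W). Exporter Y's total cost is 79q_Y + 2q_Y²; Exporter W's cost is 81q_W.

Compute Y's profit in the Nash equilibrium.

Exporter Y's profit: π = q_Y(215 − 5(q_Y + q_W)) − 79q_Y − 2q_Y².
∂π/∂q_Y = 136 − 14q_Y − 5q_W = 0, so q_Y = 68/7 − (5/14)q_W.
For W: ∂π/∂q_W = 134 − 10q_W − 5q_Y = 0 ⇒ q_W = 13.4 − 0.5q_Y.
Solving the two reaction functions simultaneously: (1 − (−5/14)(−0.5))q_Y = 68/7 − (5/14)·13.4, so (23/28)q_Y = 69/14 and q_Y = 6.
Then q_W = 13.4 − 0.5·6 = 10.4.
Price P = 215 − 5·16.4 = 133.
Y's profit: (133 − 79)·6 − 2(6)² = 252.

252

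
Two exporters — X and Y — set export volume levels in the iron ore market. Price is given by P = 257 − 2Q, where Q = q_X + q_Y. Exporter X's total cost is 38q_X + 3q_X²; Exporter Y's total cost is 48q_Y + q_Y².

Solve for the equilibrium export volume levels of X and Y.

Exporter X's profit: π = q_X(257 − 2(q_X + q_Y)) − 38q_X − 3q_X².
∂π/∂q_X = 219 − 10q_X − 2q_Y = 0, so q_X = 21.9 − 0.2q_Y.
For Y: ∂π/∂q_Y = 209 − 6q_Y − 2q_X = 0 ⇒ q_Y = 209/6 − (1/3)q_X.
Substituting the second reaction function into the first: q_X = 21.9 − 0.2(209/6 − (1/3)q_X), which gives (14/15)q_X = 224/15 ⇒ q_X = 16.
Then q_Y = 209/6 − (1/3)·16 = 29.5.

16, 29.5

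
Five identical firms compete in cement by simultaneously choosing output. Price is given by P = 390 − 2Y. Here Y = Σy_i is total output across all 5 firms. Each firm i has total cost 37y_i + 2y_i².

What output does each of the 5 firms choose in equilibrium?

A representative firm's profit is π_i = y_i(390 − 2Y) − 37y_i − 2y_i², with Y = y_i + Σ_{j≠i} y_j.
First-order condition: 353 − 8y_i − 2Σ_{j≠i} y_j = 0.
In a symmetric equilibrium every firm chooses the same y, so Σ_{j≠i} y_j = 4y. The condition becomes 353 − 16y = 0, giving y = 353/16 = 22.0625.

22.0625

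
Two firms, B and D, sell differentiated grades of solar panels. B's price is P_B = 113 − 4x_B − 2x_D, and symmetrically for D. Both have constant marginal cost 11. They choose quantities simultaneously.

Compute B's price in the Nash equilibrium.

51.8

Firm B's profit: π = x_B(113 − 4x_B − 2x_D) − 11x_B.
∂π/∂x_B = 102 − 8x_B − 2x_D = 0 ⇒ x_B = 12.75 − 0.25x_D.
The game is symmetric, so in equilibrium x_D = x_B: the reaction function gives 1.25x_B = 12.75, hence x_B = 10.2.
P_B = 113 − 4·10.2 − 2·10.2 = 51.8.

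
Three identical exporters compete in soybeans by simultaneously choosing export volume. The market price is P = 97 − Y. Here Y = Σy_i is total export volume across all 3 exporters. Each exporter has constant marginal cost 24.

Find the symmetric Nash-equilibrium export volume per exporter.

18.25

A representative exporter's profit is π_i = y_i(97 − Y) − 24y_i, with Y = y_i + Σ_{j≠i} y_j.
First-order condition: 73 − 2y_i − Σ_{j≠i} y_j = 0.
With identical exporters, set every y_j = y: then 73 − 2y − 2y = 0, i.e. y = 73/4 = 18.25.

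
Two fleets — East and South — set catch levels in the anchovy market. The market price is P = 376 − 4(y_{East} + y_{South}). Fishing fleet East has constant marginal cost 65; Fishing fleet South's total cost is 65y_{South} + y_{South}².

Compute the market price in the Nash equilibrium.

181.625

Fishing fleet East's profit: π = y_{East}(376 − 4(y_{East} + y_{South})) − 65y_{East}.
∂π/∂y_{East} = 311 − 8y_{East} − 4y_{South} = 0, so y_{East} = 38.875 − 0.5y_{South}.
For South: ∂π/∂y_{South} = 311 − 10y_{South} − 4y_{East} = 0 ⇒ y_{South} = 31.1 − 0.4y_{East}.
Solving the two reaction functions simultaneously: (1 − (−0.5)(−0.4))y_{East} = 38.875 − 0.5·31.1, so 0.8y_{East} = 23.325 and y_{East} = 933/32.
Then y_{South} = 31.1 − 0.4·(933/32) = 19.4375.
Equilibrium price: P = 376 − 4·(1555/32) = 181.625.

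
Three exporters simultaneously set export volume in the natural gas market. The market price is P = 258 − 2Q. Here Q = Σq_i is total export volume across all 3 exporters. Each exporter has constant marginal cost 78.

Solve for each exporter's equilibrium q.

A representative exporter's profit is π_i = q_i(258 − 2Q) − 78q_i, with Q = q_i + Σ_{j≠i} q_j.
First-order condition: 180 − 4q_i − 2Σ_{j≠i} q_j = 0.
In a symmetric equilibrium every exporter chooses the same q, so Σ_{j≠i} q_j = 2q. The condition becomes 180 − 8q = 0, giving q = 180/8 = 22.5.

22.5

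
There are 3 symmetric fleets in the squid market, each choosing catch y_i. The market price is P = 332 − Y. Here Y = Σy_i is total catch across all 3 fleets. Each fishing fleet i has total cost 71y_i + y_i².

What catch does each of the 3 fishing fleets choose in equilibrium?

A representative fishing fleet's profit is π_i = y_i(332 − Y) − 71y_i − y_i², with Y = y_i + Σ_{j≠i} y_j.
First-order condition: 261 − 4y_i − Σ_{j≠i} y_j = 0.
Imposing symmetry (y_j = y for all j) turns Σ_{j≠i} y_j into 2y, so 261 = 6y and y = 43.5.

43.5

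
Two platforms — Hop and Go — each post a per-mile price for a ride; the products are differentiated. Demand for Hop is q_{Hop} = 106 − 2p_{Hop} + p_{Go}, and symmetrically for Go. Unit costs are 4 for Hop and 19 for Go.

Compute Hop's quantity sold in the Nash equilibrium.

72

Hop's profit: π = (p_{Hop} − 4)(106 − 2p_{Hop} + p_{Go}).
∂π/∂p_{Hop} = 114 − 4p_{Hop} + p_{Go} = 0 ⇒ p_{Hop} = 28.5 + 0.25p_{Go}.
Similarly p_{Go} = 36 + 0.25p_{Hop}.
Solving the two reaction functions simultaneously: (1 − (0.25)(0.25))p_{Hop} = 28.5 + 0.25·36, so 0.9375p_{Hop} = 37.5 and p_{Hop} = 40.
Then p_{Go} = 36 + 0.25·40 = 46.
q_{Hop} = 106 − 2·40 + 46 = 72.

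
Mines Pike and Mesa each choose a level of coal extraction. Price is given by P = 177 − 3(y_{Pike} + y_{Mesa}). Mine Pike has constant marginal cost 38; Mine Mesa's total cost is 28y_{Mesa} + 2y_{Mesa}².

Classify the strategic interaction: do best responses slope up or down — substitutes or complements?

Mine Pike's profit: π = y_{Pike}(177 − 3(y_{Pike} + y_{Mesa})) − 38y_{Pike}.
∂π/∂y_{Pike} = 139 − 6y_{Pike} − 3y_{Mesa} = 0, so y_{Pike} = 139/6 − 0.5y_{Mesa}.
The best-response slope dy_{Pike}/dy_{Mesa} = −0.5 < 0: the reaction function is downward-sloping, so the choices are strategic substitutes.

strategic substitutes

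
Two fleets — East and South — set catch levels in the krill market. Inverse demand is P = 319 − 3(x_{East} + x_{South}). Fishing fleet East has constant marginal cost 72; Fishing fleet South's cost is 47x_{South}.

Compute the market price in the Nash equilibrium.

Fishing fleet East's profit: π = x_{East}(319 − 3(x_{East} + x_{South})) − 72x_{East}.
∂π/∂x_{East} = 247 − 6x_{East} − 3x_{South} = 0, so x_{East} = 247/6 − 0.5x_{South}.
By the same steps for South: x_{South} = 136/3 − 0.5x_{East}.
Solving the two reaction functions simultaneously: (1 − (−0.5)(−0.5))x_{East} = 247/6 − 0.5·(136/3), so 0.75x_{East} = 18.5 and x_{East} = 74/3.
Then x_{South} = 136/3 − 0.5·(74/3) = 33.
Equilibrium price: P = 319 − 3·(173/3) = 146.

146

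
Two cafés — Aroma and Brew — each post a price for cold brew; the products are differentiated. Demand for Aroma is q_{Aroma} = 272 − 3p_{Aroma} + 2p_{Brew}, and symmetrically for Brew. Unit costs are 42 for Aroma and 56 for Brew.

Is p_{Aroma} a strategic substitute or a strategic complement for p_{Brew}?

Aroma's profit: π = (p_{Aroma} − 42)(272 − 3p_{Aroma} + 2p_{Brew}).
∂π/∂p_{Aroma} = 398 − 6p_{Aroma} + 2p_{Brew} = 0 ⇒ p_{Aroma} = 199/3 + (1/3)p_{Brew}.
The best-response slope dp_{Aroma}/dp_{Brew} = 1/3 > 0: the reaction function is upward-sloping, so the choices are strategic complements.

strategic complements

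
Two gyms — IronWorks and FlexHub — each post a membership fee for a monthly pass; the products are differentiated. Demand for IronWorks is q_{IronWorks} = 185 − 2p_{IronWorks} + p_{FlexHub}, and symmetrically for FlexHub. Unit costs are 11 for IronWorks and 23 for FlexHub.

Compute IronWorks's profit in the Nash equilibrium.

IronWorks's profit: π = (p_{IronWorks} − 11)(185 − 2p_{IronWorks} + p_{FlexHub}).
∂π/∂p_{IronWorks} = 207 − 4p_{IronWorks} + p_{FlexHub} = 0 ⇒ p_{IronWorks} = 51.75 + 0.25p_{FlexHub}.
Similarly p_{FlexHub} = 57.75 + 0.25p_{IronWorks}.
Solving the two reaction functions simultaneously: (1 − (0.25)(0.25))p_{IronWorks} = 51.75 + 0.25·57.75, so 0.9375p_{IronWorks} = 66.1875 and p_{IronWorks} = 70.6.
Then p_{FlexHub} = 57.75 + 0.25·70.6 = 75.4.
q_{IronWorks} = 185 − 2·70.6 + 75.4 = 119.2.
Profit = (70.6 − 11)·119.2 = 7104.32.

7104.32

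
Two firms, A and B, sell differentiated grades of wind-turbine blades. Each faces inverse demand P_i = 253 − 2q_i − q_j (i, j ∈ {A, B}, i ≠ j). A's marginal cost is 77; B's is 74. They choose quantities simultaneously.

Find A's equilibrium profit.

2450

Firm A's profit: π = q_A(253 − 2q_A − q_B) − 77q_A.
∂π/∂q_A = 176 − 4q_A − q_B = 0 ⇒ q_A = 44 − 0.25q_B.
Similarly q_B = 44.75 − 0.25q_A.
Plugging q_B into A's best response: q_A = 44 − 0.25(44.75 − 0.25q_A) ⇒ 0.9375q_A = 32.8125, so q_A = 35.
Then q_B = 44.75 − 0.25·35 = 36.
P_A = 253 − 2·35 − 36 = 147.
Profit = (147 − 77)·35 = 2450.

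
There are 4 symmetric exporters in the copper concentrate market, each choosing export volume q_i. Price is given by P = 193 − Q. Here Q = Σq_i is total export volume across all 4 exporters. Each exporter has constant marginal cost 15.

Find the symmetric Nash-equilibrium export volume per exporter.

35.6

A representative exporter's profit is π_i = q_i(193 − Q) − 15q_i, with Q = q_i + Σ_{j≠i} q_j.
First-order condition: 178 − 2q_i − Σ_{j≠i} q_j = 0.
Imposing symmetry (q_j = q for all j) turns Σ_{j≠i} q_j into 3q, so 178 = 5q and q = 35.6.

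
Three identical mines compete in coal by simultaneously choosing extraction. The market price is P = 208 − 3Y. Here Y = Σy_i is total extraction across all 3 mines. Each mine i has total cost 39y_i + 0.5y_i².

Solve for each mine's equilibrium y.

A representative mine's profit is π_i = y_i(208 − 3Y) − 39y_i − 0.5y_i², with Y = y_i + Σ_{j≠i} y_j.
First-order condition: 169 − 7y_i − 3Σ_{j≠i} y_j = 0.
With identical mines, set every y_j = y: then 169 − 7y − 6y = 0, i.e. y = 169/13 = 13.

13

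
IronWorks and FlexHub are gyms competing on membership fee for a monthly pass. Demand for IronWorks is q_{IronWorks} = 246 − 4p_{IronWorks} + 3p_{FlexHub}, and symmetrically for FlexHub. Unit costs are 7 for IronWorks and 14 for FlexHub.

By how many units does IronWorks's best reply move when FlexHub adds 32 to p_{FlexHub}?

IronWorks's profit: π = (p_{IronWorks} − 7)(246 − 4p_{IronWorks} + 3p_{FlexHub}).
∂π/∂p_{IronWorks} = 274 − 8p_{IronWorks} + 3p_{FlexHub} = 0 ⇒ p_{IronWorks} = 34.25 + 0.375p_{FlexHub}.
The reaction-function slope is 0.375, so a 32-unit rise in p_{FlexHub} moves p_{IronWorks} by 0.375 × 32 = 12. IronWorks's best response rises — the actions are strategic complements.

12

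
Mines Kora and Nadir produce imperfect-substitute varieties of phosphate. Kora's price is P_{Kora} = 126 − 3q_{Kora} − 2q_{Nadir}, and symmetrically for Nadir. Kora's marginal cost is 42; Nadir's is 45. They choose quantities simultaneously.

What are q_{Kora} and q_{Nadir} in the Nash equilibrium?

Mine Kora's profit: π = q_{Kora}(126 − 3q_{Kora} − 2q_{Nadir}) − 42q_{Kora}.
∂π/∂q_{Kora} = 84 − 6q_{Kora} − 2q_{Nadir} = 0 ⇒ q_{Kora} = 14 − (1/3)q_{Nadir}.
Similarly q_{Nadir} = 13.5 − (1/3)q_{Kora}.
Substituting the second reaction function into the first: q_{Kora} = 14 − (1/3)(13.5 − (1/3)q_{Kora}), which gives (8/9)q_{Kora} = 9.5 ⇒ q_{Kora} = 10.6875.
Then q_{Nadir} = 13.5 − (1/3)·10.6875 = 9.9375.

10.6875, 9.9375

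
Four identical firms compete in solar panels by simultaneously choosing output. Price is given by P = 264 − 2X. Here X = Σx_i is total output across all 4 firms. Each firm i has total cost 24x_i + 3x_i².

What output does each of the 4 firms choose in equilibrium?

A representative firm's profit is π_i = x_i(264 − 2X) − 24x_i − 3x_i², with X = x_i + Σ_{j≠i} x_j.
First-order condition: 240 − 10x_i − 2Σ_{j≠i} x_j = 0.
Imposing symmetry (x_j = x for all j) turns Σ_{j≠i} x_j into 3x, so 240 = 16x and x = 15.

15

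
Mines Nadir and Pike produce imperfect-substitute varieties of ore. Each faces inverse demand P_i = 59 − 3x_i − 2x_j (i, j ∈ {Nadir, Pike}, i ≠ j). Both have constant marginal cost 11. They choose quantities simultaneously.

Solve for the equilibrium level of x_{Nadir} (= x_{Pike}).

6

Mine Nadir's profit: π = x_{Nadir}(59 − 3x_{Nadir} − 2x_{Pike}) − 11x_{Nadir}.
∂π/∂x_{Nadir} = 48 − 6x_{Nadir} − 2x_{Pike} = 0 ⇒ x_{Nadir} = 8 − (1/3)x_{Pike}.
Setting x_{Nadir} = x_{Pike} in the reaction function: x_{Nadir} = 8 − (1/3)x_{Nadir}, so x_{Nadir} = 8 / (4/3) = 6.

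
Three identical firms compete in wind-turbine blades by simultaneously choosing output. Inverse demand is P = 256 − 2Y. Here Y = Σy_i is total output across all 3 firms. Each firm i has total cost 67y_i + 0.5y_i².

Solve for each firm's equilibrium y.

21

A representative firm's profit is π_i = y_i(256 − 2Y) − 67y_i − 0.5y_i², with Y = y_i + Σ_{j≠i} y_j.
First-order condition: 189 − 5y_i − 2Σ_{j≠i} y_j = 0.
With identical firms, set every y_j = y: then 189 − 5y − 4y = 0, i.e. y = 189/9 = 21.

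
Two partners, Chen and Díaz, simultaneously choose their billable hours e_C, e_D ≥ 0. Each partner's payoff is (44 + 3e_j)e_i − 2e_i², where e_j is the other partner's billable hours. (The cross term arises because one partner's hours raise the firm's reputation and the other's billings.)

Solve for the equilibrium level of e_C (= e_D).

Chen's payoff is (44 + 3e_D)e_C − 2e_C².
∂π/∂e_C = 44 + 3e_D − 4e_C = 0, so e_C = 11 + 0.75e_D.
Setting e_C = e_D in the reaction function: e_C = 11 + 0.75e_C, so e_C = 11 / 0.25 = 44.

44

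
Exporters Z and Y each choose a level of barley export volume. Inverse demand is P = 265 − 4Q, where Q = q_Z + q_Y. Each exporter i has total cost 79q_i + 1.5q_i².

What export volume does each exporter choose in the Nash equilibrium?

12.4

Exporter Z's profit: π = q_Z(265 − 4(q_Z + q_Y)) − 79q_Z − 1.5q_Z².
∂π/∂q_Z = 186 − 11q_Z − 4q_Y = 0, so q_Z = 186/11 − (4/11)q_Y.
Setting q_Z = q_Y in the reaction function: q_Z = 186/11 − (4/11)q_Z, so q_Z = (186/11) / (15/11) = 12.4.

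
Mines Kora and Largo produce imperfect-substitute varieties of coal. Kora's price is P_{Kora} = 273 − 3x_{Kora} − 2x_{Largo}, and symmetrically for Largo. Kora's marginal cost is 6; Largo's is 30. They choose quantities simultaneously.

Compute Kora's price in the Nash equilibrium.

110.625

Mine Kora's profit: π = x_{Kora}(273 − 3x_{Kora} − 2x_{Largo}) − 6x_{Kora}.
∂π/∂x_{Kora} = 267 − 6x_{Kora} − 2x_{Largo} = 0 ⇒ x_{Kora} = 44.5 − (1/3)x_{Largo}.
Similarly x_{Largo} = 40.5 − (1/3)x_{Kora}.
Plugging x_{Largo} into Kora's best response: x_{Kora} = 44.5 − (1/3)(40.5 − (1/3)x_{Kora}) ⇒ (8/9)x_{Kora} = 31, so x_{Kora} = 34.875.
Then x_{Largo} = 40.5 − (1/3)·34.875 = 28.875.
P_{Kora} = 273 − 3·34.875 − 2·28.875 = 110.625.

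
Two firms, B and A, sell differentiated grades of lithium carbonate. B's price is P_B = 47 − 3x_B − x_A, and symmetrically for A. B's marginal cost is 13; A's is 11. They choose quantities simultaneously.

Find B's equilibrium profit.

69.12

Firm B's profit: π = x_B(47 − 3x_B − x_A) − 13x_B.
∂π/∂x_B = 34 − 6x_B − x_A = 0 ⇒ x_B = 17/3 − (1/6)x_A.
Similarly x_A = 6 − (1/6)x_B.
Solving the two reaction functions simultaneously: (1 − (−1/6)(−1/6))x_B = 17/3 − (1/6)·6, so (35/36)x_B = 14/3 and x_B = 4.8.
Then x_A = 6 − (1/6)·4.8 = 5.2.
P_B = 47 − 3·4.8 − 5.2 = 27.4.
Profit = (27.4 − 13)·4.8 = 69.12.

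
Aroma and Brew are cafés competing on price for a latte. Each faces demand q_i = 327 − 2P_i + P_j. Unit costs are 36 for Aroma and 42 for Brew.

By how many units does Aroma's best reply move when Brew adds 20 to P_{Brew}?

Aroma's profit: π = (P_{Aroma} − 36)(327 − 2P_{Aroma} + P_{Brew}).
∂π/∂P_{Aroma} = 399 − 4P_{Aroma} + P_{Brew} = 0 ⇒ P_{Aroma} = 99.75 + 0.25P_{Brew}.
The reaction-function slope is 0.25, so a 20-unit rise in P_{Brew} moves P_{Aroma} by 0.25 × 20 = 5. Aroma's best response rises — the actions are strategic complements.

5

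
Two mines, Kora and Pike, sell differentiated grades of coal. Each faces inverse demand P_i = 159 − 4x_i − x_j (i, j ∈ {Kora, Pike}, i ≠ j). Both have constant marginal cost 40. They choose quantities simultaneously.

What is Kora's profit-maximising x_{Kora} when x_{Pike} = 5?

14.25

Mine Kora's profit: π = x_{Kora}(159 − 4x_{Kora} − x_{Pike}) − 40x_{Kora}.
∂π/∂x_{Kora} = 119 − 8x_{Kora} − x_{Pike} = 0 ⇒ x_{Kora} = 14.875 − 0.125x_{Pike}.
At x_{Pike} = 5: x_{Kora} = 14.875 − 0.125·5 = 14.25.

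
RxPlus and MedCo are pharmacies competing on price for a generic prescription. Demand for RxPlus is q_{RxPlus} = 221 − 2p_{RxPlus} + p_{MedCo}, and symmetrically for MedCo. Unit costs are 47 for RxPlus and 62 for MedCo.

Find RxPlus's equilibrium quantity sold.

120

RxPlus's profit: π = (p_{RxPlus} − 47)(221 − 2p_{RxPlus} + p_{MedCo}).
∂π/∂p_{RxPlus} = 315 − 4p_{RxPlus} + p_{MedCo} = 0 ⇒ p_{RxPlus} = 78.75 + 0.25p_{MedCo}.
Similarly p_{MedCo} = 86.25 + 0.25p_{RxPlus}.
Solving the two reaction functions simultaneously: (1 − (0.25)(0.25))p_{RxPlus} = 78.75 + 0.25·86.25, so 0.9375p_{RxPlus} = 100.3125 and p_{RxPlus} = 107.
Then p_{MedCo} = 86.25 + 0.25·107 = 113.
q_{RxPlus} = 221 − 2·107 + 113 = 120.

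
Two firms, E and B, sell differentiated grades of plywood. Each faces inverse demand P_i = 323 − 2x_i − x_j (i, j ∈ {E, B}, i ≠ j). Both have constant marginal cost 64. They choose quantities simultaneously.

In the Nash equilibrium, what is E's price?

Firm E's profit: π = x_E(323 − 2x_E − x_B) − 64x_E.
∂π/∂x_E = 259 − 4x_E − x_B = 0 ⇒ x_E = 64.75 − 0.25x_B.
The game is symmetric, so in equilibrium x_B = x_E: the reaction function gives 1.25x_E = 64.75, hence x_E = 51.8.
P_E = 323 − 2·51.8 − 51.8 = 167.6.

167.6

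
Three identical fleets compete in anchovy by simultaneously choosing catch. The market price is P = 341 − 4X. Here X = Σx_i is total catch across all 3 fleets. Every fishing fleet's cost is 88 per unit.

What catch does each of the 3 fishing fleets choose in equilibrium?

15.8125

A representative fishing fleet's profit is π_i = x_i(341 − 4X) − 88x_i, with X = x_i + Σ_{j≠i} x_j.
First-order condition: 253 − 8x_i − 4Σ_{j≠i} x_j = 0.
Imposing symmetry (x_j = x for all j) turns Σ_{j≠i} x_j into 2x, so 253 = 16x and x = 15.8125.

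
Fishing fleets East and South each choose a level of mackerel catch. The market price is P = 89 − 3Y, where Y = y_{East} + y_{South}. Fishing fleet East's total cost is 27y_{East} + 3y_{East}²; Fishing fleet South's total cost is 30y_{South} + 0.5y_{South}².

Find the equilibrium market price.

57.84

Fishing fleet East's profit: π = y_{East}(89 − 3(y_{East} + y_{South})) − 27y_{East} − 3y_{East}².
∂π/∂y_{East} = 62 − 12y_{East} − 3y_{South} = 0, so y_{East} = 31/6 − 0.25y_{South}.
For South: ∂π/∂y_{South} = 59 − 7y_{South} − 3y_{East} = 0 ⇒ y_{South} = 59/7 − (3/7)y_{East}.
Solving the two reaction functions simultaneously: (1 − (−0.25)(−3/7))y_{East} = 31/6 − 0.25·(59/7), so (25/28)y_{East} = 257/84 and y_{East} = 257/75.
Then y_{South} = 59/7 − (3/7)·(257/75) = 6.96.
Equilibrium price: P = 89 − 3·(779/75) = 57.84.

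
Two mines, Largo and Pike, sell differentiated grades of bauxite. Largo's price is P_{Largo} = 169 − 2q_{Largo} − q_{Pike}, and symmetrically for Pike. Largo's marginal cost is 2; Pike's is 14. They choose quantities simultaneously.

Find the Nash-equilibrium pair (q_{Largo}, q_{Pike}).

34.2, 30.2

Mine Largo's profit: π = q_{Largo}(169 − 2q_{Largo} − q_{Pike}) − 2q_{Largo}.
∂π/∂q_{Largo} = 167 − 4q_{Largo} − q_{Pike} = 0 ⇒ q_{Largo} = 41.75 − 0.25q_{Pike}.
Similarly q_{Pike} = 38.75 − 0.25q_{Largo}.
Substituting the second reaction function into the first: q_{Largo} = 41.75 − 0.25(38.75 − 0.25q_{Largo}), which gives 0.9375q_{Largo} = 32.0625 ⇒ q_{Largo} = 34.2.
Then q_{Pike} = 38.75 − 0.25·34.2 = 30.2.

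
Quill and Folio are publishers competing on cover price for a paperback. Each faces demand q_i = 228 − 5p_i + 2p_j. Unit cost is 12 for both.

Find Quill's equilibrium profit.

2880

Quill's profit: π = (p_{Quill} − 12)(228 − 5p_{Quill} + 2p_{Folio}).
∂π/∂p_{Quill} = 288 − 10p_{Quill} + 2p_{Folio} = 0 ⇒ p_{Quill} = 28.8 + 0.2p_{Folio}.
By symmetry p_{Folio} = p_{Quill}; substituting into the reaction function, 0.8p_{Quill} = 28.8 and p_{Quill} = 36.
q_{Quill} = 228 − 5·36 + 2·36 = 120.
Profit = (36 − 12)·120 = 2880.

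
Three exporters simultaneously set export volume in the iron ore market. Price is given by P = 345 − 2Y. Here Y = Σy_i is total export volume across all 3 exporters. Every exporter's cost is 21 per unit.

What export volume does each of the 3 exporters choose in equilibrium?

A representative exporter's profit is π_i = y_i(345 − 2Y) − 21y_i, with Y = y_i + Σ_{j≠i} y_j.
First-order condition: 324 − 4y_i − 2Σ_{j≠i} y_j = 0.
Imposing symmetry (y_j = y for all j) turns Σ_{j≠i} y_j into 2y, so 324 = 8y and y = 40.5.

40.5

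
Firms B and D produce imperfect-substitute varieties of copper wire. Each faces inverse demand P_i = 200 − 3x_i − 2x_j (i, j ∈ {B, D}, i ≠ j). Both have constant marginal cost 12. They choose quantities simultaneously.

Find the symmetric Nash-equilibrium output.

23.5

Firm B's profit: π = x_B(200 − 3x_B − 2x_D) − 12x_B.
∂π/∂x_B = 188 − 6x_B − 2x_D = 0 ⇒ x_B = 94/3 − (1/3)x_D.
The game is symmetric, so in equilibrium x_D = x_B: the reaction function gives (4/3)x_B = 94/3, hence x_B = 23.5.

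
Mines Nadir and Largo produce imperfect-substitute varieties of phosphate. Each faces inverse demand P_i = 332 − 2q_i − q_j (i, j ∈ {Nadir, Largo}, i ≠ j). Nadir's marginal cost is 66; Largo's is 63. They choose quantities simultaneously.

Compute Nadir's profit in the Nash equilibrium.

Mine Nadir's profit: π = q_{Nadir}(332 − 2q_{Nadir} − q_{Largo}) − 66q_{Nadir}.
∂π/∂q_{Nadir} = 266 − 4q_{Nadir} − q_{Largo} = 0 ⇒ q_{Nadir} = 66.5 − 0.25q_{Largo}.
Similarly q_{Largo} = 67.25 − 0.25q_{Nadir}.
Plugging q_{Largo} into Nadir's best response: q_{Nadir} = 66.5 − 0.25(67.25 − 0.25q_{Nadir}) ⇒ 0.9375q_{Nadir} = 49.6875, so q_{Nadir} = 53.
Then q_{Largo} = 67.25 − 0.25·53 = 54.
P_{Nadir} = 332 − 2·53 − 54 = 172.
Profit = (172 − 66)·53 = 5618.

5618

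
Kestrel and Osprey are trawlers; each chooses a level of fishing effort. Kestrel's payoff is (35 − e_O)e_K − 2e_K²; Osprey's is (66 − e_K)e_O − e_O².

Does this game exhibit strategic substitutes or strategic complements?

Expanding Kestrel's payoff: 35e_K − e_Oe_K − 2e_K².
∂π/∂e_K = 35 − e_O − 4e_K = 0, so e_K = 8.75 − 0.25e_O.
The best-response slope de_K/de_O = −0.25 < 0: the reaction function is downward-sloping, so the choices are strategic substitutes.

strategic substitutes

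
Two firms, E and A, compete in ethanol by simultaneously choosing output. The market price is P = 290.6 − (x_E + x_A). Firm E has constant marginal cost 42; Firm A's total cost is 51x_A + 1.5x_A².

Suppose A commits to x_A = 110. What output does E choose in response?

Firm E's profit: π = x_E(290.6 − (x_E + x_A)) − 42x_E.
∂π/∂x_E = 248.6 − 2x_E − x_A = 0, so x_E = 124.3 − 0.5x_A.
At x_A = 110: x_E = 124.3 − 0.5·110 = 69.3.

69.3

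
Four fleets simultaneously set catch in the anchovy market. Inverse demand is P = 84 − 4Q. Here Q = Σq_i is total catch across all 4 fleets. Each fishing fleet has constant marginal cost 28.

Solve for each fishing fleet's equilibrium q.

2.8

A representative fishing fleet's profit is π_i = q_i(84 − 4Q) − 28q_i, with Q = q_i + Σ_{j≠i} q_j.
First-order condition: 56 − 8q_i − 4Σ_{j≠i} q_j = 0.
Imposing symmetry (q_j = q for all j) turns Σ_{j≠i} q_j into 3q, so 56 = 20q and q = 2.8.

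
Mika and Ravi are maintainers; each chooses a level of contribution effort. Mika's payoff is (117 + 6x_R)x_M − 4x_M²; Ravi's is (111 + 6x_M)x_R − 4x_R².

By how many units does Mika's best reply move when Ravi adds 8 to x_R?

6

Expanding Mika's payoff: 117x_M + 6x_Rx_M − 4x_M².
∂π/∂x_M = 117 + 6x_R − 8x_M = 0, so x_M = 14.625 + 0.75x_R.
The reaction-function slope is 0.75, so an 8-unit rise in x_R moves x_M by 0.75 × 8 = 6. Mika's best response rises — the actions are strategic complements.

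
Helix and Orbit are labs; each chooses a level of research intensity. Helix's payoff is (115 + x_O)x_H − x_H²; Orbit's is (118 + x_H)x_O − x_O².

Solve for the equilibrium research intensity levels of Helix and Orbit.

116, 117

Expanding Helix's payoff: 115x_H + x_Ox_H − x_H².
∂π/∂x_H = 115 + x_O − 2x_H = 0, so x_H = 57.5 + 0.5x_O.
Likewise for Orbit: x_O = 59 + 0.5x_H.
Substituting the second reaction function into the first: x_H = 57.5 + 0.5(59 + 0.5x_H), which gives 0.75x_H = 87 ⇒ x_H = 116.
Then x_O = 59 + 0.5·116 = 117.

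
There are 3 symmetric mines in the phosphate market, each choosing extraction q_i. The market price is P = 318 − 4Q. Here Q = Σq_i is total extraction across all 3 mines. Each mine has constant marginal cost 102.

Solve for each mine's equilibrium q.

13.5

A representative mine's profit is π_i = q_i(318 − 4Q) − 102q_i, with Q = q_i + Σ_{j≠i} q_j.
First-order condition: 216 − 8q_i − 4Σ_{j≠i} q_j = 0.
Imposing symmetry (q_j = q for all j) turns Σ_{j≠i} q_j into 2q, so 216 = 16q and q = 13.5.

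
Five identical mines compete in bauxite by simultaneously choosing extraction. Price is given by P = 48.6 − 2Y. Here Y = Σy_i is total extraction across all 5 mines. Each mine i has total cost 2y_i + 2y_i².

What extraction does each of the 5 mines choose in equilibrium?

A representative mine's profit is π_i = y_i(48.6 − 2Y) − 2y_i − 2y_i², with Y = y_i + Σ_{j≠i} y_j.
First-order condition: 46.6 − 8y_i − 2Σ_{j≠i} y_j = 0.
Imposing symmetry (y_j = y for all j) turns Σ_{j≠i} y_j into 4y, so 46.6 = 16y and y = 2.9125.

2.9125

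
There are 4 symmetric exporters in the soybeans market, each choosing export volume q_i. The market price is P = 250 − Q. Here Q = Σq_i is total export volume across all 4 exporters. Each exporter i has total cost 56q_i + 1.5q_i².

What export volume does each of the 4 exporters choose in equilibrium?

24.25

A representative exporter's profit is π_i = q_i(250 − Q) − 56q_i − 1.5q_i², with Q = q_i + Σ_{j≠i} q_j.
First-order condition: 194 − 5q_i − Σ_{j≠i} q_j = 0.
With identical exporters, set every q_j = q: then 194 − 5q − 3q = 0, i.e. q = 194/8 = 24.25.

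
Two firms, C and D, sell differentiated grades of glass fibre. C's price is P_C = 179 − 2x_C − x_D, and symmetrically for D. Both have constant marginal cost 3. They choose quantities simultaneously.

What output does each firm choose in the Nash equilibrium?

35.2

Firm C's profit: π = x_C(179 − 2x_C − x_D) − 3x_C.
∂π/∂x_C = 176 − 4x_C − x_D = 0 ⇒ x_C = 44 − 0.25x_D.
The game is symmetric, so in equilibrium x_D = x_C: the reaction function gives 1.25x_C = 44, hence x_C = 35.2.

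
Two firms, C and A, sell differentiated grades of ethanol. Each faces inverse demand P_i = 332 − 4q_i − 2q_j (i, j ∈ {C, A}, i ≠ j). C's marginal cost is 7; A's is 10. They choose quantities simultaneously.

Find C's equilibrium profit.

Firm C's profit: π = q_C(332 − 4q_C − 2q_A) − 7q_C.
∂π/∂q_C = 325 − 8q_C − 2q_A = 0 ⇒ q_C = 40.625 − 0.25q_A.
Similarly q_A = 40.25 − 0.25q_C.
Substituting the second reaction function into the first: q_C = 40.625 − 0.25(40.25 − 0.25q_C), which gives 0.9375q_C = 30.5625 ⇒ q_C = 32.6.
Then q_A = 40.25 − 0.25·32.6 = 32.1.
P_C = 332 − 4·32.6 − 2·32.1 = 137.4.
Profit = (137.4 − 7)·32.6 = 4251.04.

4251.04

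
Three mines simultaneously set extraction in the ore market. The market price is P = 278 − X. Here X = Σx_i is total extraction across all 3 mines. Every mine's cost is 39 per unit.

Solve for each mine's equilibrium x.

A representative mine's profit is π_i = x_i(278 − X) − 39x_i, with X = x_i + Σ_{j≠i} x_j.
First-order condition: 239 − 2x_i − Σ_{j≠i} x_j = 0.
In a symmetric equilibrium every mine chooses the same x, so Σ_{j≠i} x_j = 2x. The condition becomes 239 − 4x = 0, giving x = 239/4 = 59.75.

59.75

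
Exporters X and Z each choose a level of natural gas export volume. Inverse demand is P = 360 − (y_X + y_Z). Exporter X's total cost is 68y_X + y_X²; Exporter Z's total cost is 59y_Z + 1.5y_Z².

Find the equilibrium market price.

Exporter X's profit: π = y_X(360 − (y_X + y_Z)) − 68y_X − y_X².
∂π/∂y_X = 292 − 4y_X − y_Z = 0, so y_X = 73 − 0.25y_Z.
For Z: ∂π/∂y_Z = 301 − 5y_Z − y_X = 0 ⇒ y_Z = 60.2 − 0.2y_X.
Substituting the second reaction function into the first: y_X = 73 − 0.25(60.2 − 0.2y_X), which gives 0.95y_X = 57.95 ⇒ y_X = 61.
Then y_Z = 60.2 − 0.2·61 = 48.
Equilibrium price: P = 360 − 109 = 251.

251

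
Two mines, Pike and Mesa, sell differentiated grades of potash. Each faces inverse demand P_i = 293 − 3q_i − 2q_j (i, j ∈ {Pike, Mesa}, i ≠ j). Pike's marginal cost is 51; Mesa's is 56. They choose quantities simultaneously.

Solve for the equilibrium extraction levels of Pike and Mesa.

30.5625, 29.3125

Mine Pike's profit: π = q_{Pike}(293 − 3q_{Pike} − 2q_{Mesa}) − 51q_{Pike}.
∂π/∂q_{Pike} = 242 − 6q_{Pike} − 2q_{Mesa} = 0 ⇒ q_{Pike} = 121/3 − (1/3)q_{Mesa}.
Similarly q_{Mesa} = 39.5 − (1/3)q_{Pike}.
Substituting the second reaction function into the first: q_{Pike} = 121/3 − (1/3)(39.5 − (1/3)q_{Pike}), which gives (8/9)q_{Pike} = 163/6 ⇒ q_{Pike} = 30.5625.
Then q_{Mesa} = 39.5 − (1/3)·30.5625 = 29.3125.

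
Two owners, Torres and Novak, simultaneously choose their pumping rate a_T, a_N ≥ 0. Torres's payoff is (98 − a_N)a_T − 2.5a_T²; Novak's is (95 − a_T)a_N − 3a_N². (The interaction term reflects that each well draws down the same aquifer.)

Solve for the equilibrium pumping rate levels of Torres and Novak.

17, 13

Expanding Torres's payoff: 98a_T − a_Na_T − 2.5a_T².
∂π/∂a_T = 98 − a_N − 5a_T = 0, so a_T = 19.6 − 0.2a_N.
Likewise for Novak: a_N = 95/6 − (1/6)a_T.
Plugging a_N into Torres's best response: a_T = 19.6 − 0.2(95/6 − (1/6)a_T) ⇒ (29/30)a_T = 493/30, so a_T = 17.
Then a_N = 95/6 − (1/6)·17 = 13.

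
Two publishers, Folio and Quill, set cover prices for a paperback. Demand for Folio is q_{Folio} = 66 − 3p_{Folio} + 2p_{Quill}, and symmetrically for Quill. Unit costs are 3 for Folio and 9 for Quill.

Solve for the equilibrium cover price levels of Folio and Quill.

Folio's profit: π = (p_{Folio} − 3)(66 − 3p_{Folio} + 2p_{Quill}).
∂π/∂p_{Folio} = 75 − 6p_{Folio} + 2p_{Quill} = 0 ⇒ p_{Folio} = 12.5 + (1/3)p_{Quill}.
Similarly p_{Quill} = 15.5 + (1/3)p_{Folio}.
Plugging p_{Quill} into Folio's best response: p_{Folio} = 12.5 + (1/3)(15.5 + (1/3)p_{Folio}) ⇒ (8/9)p_{Folio} = 53/3, so p_{Folio} = 19.875.
Then p_{Quill} = 15.5 + (1/3)·19.875 = 22.125.

19.875, 22.125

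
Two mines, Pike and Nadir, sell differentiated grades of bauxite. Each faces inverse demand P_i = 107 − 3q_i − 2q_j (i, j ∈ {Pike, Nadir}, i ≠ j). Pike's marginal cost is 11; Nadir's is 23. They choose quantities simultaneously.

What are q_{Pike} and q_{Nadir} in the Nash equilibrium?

Mine Pike's profit: π = q_{Pike}(107 − 3q_{Pike} − 2q_{Nadir}) − 11q_{Pike}.
∂π/∂q_{Pike} = 96 − 6q_{Pike} − 2q_{Nadir} = 0 ⇒ q_{Pike} = 16 − (1/3)q_{Nadir}.
Similarly q_{Nadir} = 14 − (1/3)q_{Pike}.
Substituting the second reaction function into the first: q_{Pike} = 16 − (1/3)(14 − (1/3)q_{Pike}), which gives (8/9)q_{Pike} = 34/3 ⇒ q_{Pike} = 12.75.
Then q_{Nadir} = 14 − (1/3)·12.75 = 9.75.

12.75, 9.75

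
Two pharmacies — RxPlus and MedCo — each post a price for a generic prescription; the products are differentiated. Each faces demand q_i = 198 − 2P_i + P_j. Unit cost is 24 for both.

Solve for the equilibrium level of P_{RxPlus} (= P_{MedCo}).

82

RxPlus's profit: π = (P_{RxPlus} − 24)(198 − 2P_{RxPlus} + P_{MedCo}).
∂π/∂P_{RxPlus} = 246 − 4P_{RxPlus} + P_{MedCo} = 0 ⇒ P_{RxPlus} = 61.5 + 0.25P_{MedCo}.
Setting P_{RxPlus} = P_{MedCo} in the reaction function: P_{RxPlus} = 61.5 + 0.25P_{RxPlus}, so P_{RxPlus} = 61.5 / 0.75 = 82.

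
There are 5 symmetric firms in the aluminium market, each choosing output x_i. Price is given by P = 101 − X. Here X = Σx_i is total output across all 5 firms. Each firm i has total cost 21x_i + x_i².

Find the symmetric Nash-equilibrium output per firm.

A representative firm's profit is π_i = x_i(101 − X) − 21x_i − x_i², with X = x_i + Σ_{j≠i} x_j.
First-order condition: 80 − 4x_i − Σ_{j≠i} x_j = 0.
In a symmetric equilibrium every firm chooses the same x, so Σ_{j≠i} x_j = 4x. The condition becomes 80 − 8x = 0, giving x = 80/8 = 10.

10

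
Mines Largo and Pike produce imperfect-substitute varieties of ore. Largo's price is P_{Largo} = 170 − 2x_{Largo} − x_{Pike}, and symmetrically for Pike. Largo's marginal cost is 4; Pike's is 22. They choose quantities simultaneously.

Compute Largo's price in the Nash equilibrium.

72.8

Mine Largo's profit: π = x_{Largo}(170 − 2x_{Largo} − x_{Pike}) − 4x_{Largo}.
∂π/∂x_{Largo} = 166 − 4x_{Largo} − x_{Pike} = 0 ⇒ x_{Largo} = 41.5 − 0.25x_{Pike}.
Similarly x_{Pike} = 37 − 0.25x_{Largo}.
Substituting the second reaction function into the first: x_{Largo} = 41.5 − 0.25(37 − 0.25x_{Largo}), which gives 0.9375x_{Largo} = 32.25 ⇒ x_{Largo} = 34.4.
Then x_{Pike} = 37 − 0.25·34.4 = 28.4.
P_{Largo} = 170 − 2·34.4 − 28.4 = 72.8.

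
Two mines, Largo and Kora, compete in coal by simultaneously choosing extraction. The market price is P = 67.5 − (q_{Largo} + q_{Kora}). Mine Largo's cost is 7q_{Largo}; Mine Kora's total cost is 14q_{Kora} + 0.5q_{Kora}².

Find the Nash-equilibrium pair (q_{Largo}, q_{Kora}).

25.6, 9.3

Mine Largo's profit: π = q_{Largo}(67.5 − (q_{Largo} + q_{Kora})) − 7q_{Largo}.
∂π/∂q_{Largo} = 60.5 − 2q_{Largo} − q_{Kora} = 0, so q_{Largo} = 30.25 − 0.5q_{Kora}.
For Kora: ∂π/∂q_{Kora} = 53.5 − 3q_{Kora} − q_{Largo} = 0 ⇒ q_{Kora} = 107/6 − (1/3)q_{Largo}.
Solving the two reaction functions simultaneously: (1 − (−0.5)(−1/3))q_{Largo} = 30.25 − 0.5·(107/6), so (5/6)q_{Largo} = 64/3 and q_{Largo} = 25.6.
Then q_{Kora} = 107/6 − (1/3)·25.6 = 9.3.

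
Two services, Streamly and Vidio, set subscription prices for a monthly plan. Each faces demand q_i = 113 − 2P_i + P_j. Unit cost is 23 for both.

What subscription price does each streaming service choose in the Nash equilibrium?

Streamly's profit: π = (P_{Streamly} − 23)(113 − 2P_{Streamly} + P_{Vidio}).
∂π/∂P_{Streamly} = 159 − 4P_{Streamly} + P_{Vidio} = 0 ⇒ P_{Streamly} = 39.75 + 0.25P_{Vidio}.
Setting P_{Streamly} = P_{Vidio} in the reaction function: P_{Streamly} = 39.75 + 0.25P_{Streamly}, so P_{Streamly} = 39.75 / 0.75 = 53.

53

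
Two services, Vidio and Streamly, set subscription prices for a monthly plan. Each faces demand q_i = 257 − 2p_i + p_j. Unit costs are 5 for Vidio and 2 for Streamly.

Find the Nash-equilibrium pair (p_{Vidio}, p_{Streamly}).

88.6, 87.4

Vidio's profit: π = (p_{Vidio} − 5)(257 − 2p_{Vidio} + p_{Streamly}).
∂π/∂p_{Vidio} = 267 − 4p_{Vidio} + p_{Streamly} = 0 ⇒ p_{Vidio} = 66.75 + 0.25p_{Streamly}.
Similarly p_{Streamly} = 65.25 + 0.25p_{Vidio}.
Solving the two reaction functions simultaneously: (1 − (0.25)(0.25))p_{Vidio} = 66.75 + 0.25·65.25, so 0.9375p_{Vidio} = 83.0625 and p_{Vidio} = 88.6.
Then p_{Streamly} = 65.25 + 0.25·88.6 = 87.4.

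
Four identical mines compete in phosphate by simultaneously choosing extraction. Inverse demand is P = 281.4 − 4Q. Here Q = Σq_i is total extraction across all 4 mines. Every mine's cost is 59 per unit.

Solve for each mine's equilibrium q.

A representative mine's profit is π_i = q_i(281.4 − 4Q) − 59q_i, with Q = q_i + Σ_{j≠i} q_j.
First-order condition: 222.4 − 8q_i − 4Σ_{j≠i} q_j = 0.
Imposing symmetry (q_j = q for all j) turns Σ_{j≠i} q_j into 3q, so 222.4 = 20q and q = 11.12.

11.12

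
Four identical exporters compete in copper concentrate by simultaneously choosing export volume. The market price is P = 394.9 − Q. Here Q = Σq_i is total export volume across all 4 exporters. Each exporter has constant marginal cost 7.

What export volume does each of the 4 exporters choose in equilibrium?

A representative exporter's profit is π_i = q_i(394.9 − Q) − 7q_i, with Q = q_i + Σ_{j≠i} q_j.
First-order condition: 387.9 − 2q_i − Σ_{j≠i} q_j = 0.
In a symmetric equilibrium every exporter chooses the same q, so Σ_{j≠i} q_j = 3q. The condition becomes 387.9 − 5q = 0, giving q = 387.9/5 = 77.58.

77.58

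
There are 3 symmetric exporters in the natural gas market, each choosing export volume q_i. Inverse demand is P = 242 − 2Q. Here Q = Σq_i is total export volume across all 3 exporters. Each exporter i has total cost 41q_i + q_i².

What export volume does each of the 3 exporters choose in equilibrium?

20.1

A representative exporter's profit is π_i = q_i(242 − 2Q) − 41q_i − q_i², with Q = q_i + Σ_{j≠i} q_j.
First-order condition: 201 − 6q_i − 2Σ_{j≠i} q_j = 0.
Imposing symmetry (q_j = q for all j) turns Σ_{j≠i} q_j into 2q, so 201 = 10q and q = 20.1.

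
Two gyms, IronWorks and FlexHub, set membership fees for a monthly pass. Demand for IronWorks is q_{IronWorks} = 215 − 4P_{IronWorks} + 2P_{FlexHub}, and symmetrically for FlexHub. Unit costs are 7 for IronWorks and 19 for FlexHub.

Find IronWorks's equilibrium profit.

4928.04

IronWorks's profit: π = (P_{IronWorks} − 7)(215 − 4P_{IronWorks} + 2P_{FlexHub}).
∂π/∂P_{IronWorks} = 243 − 8P_{IronWorks} + 2P_{FlexHub} = 0 ⇒ P_{IronWorks} = 30.375 + 0.25P_{FlexHub}.
Similarly P_{FlexHub} = 36.375 + 0.25P_{IronWorks}.
Solving the two reaction functions simultaneously: (1 − (0.25)(0.25))P_{IronWorks} = 30.375 + 0.25·36.375, so 0.9375P_{IronWorks} = 1263/32 and P_{IronWorks} = 42.1.
Then P_{FlexHub} = 36.375 + 0.25·42.1 = 46.9.
q_{IronWorks} = 215 − 4·42.1 + 2·46.9 = 140.4.
Profit = (42.1 − 7)·140.4 = 4928.04.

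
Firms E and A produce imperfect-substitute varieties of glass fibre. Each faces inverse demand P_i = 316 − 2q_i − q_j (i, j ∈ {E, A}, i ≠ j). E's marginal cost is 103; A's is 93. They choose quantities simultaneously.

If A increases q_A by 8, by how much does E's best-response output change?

Firm E's profit: π = q_E(316 − 2q_E − q_A) − 103q_E.
∂π/∂q_E = 213 − 4q_E − q_A = 0 ⇒ q_E = 53.25 − 0.25q_A.
The reaction-function slope is −0.25, so an 8-unit rise in q_A moves q_E by −0.25 × 8 = −2. E's best response falls — the actions are strategic substitutes.

-2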